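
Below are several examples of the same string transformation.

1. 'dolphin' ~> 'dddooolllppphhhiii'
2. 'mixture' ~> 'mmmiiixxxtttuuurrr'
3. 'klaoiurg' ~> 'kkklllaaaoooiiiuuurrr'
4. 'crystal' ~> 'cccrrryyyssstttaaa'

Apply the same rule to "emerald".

eeemmmeeerrraaalll

The rule is to delete the last character, then repeat every character 3 times.
"emerald" → "emeral" → "eeemmmeeerrraaalll".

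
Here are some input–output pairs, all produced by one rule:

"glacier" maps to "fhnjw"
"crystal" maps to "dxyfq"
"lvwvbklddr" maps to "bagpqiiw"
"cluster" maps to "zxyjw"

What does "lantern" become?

Looking at the pairs, the operation is to shift every letter 5 places forward in the alphabet (wrapping around), then delete the first 2 characters.
For "lantern", step one produces "qfsyjws"; step two turns that into "syjws".

syjws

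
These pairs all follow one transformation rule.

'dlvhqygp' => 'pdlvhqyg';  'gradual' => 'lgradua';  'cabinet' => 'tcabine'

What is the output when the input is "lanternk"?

klantern

The transformation: move the last character to the front.
Applying that to "lanternk" gives "klantern".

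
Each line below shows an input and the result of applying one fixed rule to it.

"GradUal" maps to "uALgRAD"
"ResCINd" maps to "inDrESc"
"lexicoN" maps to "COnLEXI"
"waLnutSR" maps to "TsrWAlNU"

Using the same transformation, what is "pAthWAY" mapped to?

What's happening: move the last 3 characters to the front (rotate right by 3), then flip the case of every letter.
For "pAthWAY", step one produces "WAYpAth"; step two turns that into "wayPaTH".

wayPaTH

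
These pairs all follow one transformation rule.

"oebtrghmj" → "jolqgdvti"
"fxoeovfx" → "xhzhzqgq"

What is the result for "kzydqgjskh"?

umjmbafsil

In each case the input is transformed by: move the last 3 characters to the front (rotate right by 3), then shift every letter 2 places forward in the alphabet (wrapping around).
For "kzydqgjskh", step one produces "skhkzydqgj"; step two turns that into "umjmbafsil".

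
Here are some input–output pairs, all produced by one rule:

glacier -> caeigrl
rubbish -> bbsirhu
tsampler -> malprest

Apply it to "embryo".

Each output is the input with this applied: move the first 2 characters to the end (rotate left by 2), then swap each adjacent pair of characters (1↔2, 3↔4, ...).
Starting from "embryo": after the first operation, "bryoem"; after the second, "rboyme".

rboyme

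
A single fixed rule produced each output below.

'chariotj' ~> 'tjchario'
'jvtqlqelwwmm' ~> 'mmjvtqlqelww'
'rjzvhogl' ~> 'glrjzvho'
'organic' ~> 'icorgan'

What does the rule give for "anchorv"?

rvancho

Rule — move the last 2 characters to the front (rotate right by 2).
Applying that to "anchorv" gives "rvancho".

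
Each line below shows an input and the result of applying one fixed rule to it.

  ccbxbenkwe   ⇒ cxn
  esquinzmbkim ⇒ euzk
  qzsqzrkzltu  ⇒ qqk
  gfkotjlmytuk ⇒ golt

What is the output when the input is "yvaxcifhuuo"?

yxf

The transformation: delete the last 2 characters, then keep one character in every 3, starting at position 1 (positions 1st, 4th, 7th, ...).
So "yvaxcifhuuo" becomes "yxf".
(Check on "gfkotjlmytuk": → "gfkotjlmyt" → "golt" ✓)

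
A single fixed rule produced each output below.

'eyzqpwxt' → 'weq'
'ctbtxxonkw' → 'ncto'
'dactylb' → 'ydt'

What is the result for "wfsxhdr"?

hwx

The rule is to move the last 3 characters to the front (rotate right by 3), then keep one character in every 3, starting at position 1 (positions 1st, 4th, 7th, ...).
"wfsxhdr" → "hdrwfsx" → "hwx".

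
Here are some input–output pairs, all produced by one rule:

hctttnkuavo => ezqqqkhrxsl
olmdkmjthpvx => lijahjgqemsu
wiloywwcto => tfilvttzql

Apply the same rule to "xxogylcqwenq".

uuldvizntbkn

Looking at the pairs, the operation is to shift every letter 3 places backward in the alphabet (wrapping around).
Applying that to "xxogylcqwenq" gives "uuldvizntbkn".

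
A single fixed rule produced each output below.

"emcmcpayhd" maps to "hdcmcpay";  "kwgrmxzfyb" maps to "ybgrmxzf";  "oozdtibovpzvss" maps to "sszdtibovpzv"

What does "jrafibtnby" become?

byafibtn

The transformation: delete the first 2 characters, then move the last 2 characters to the front (rotate right by 2).
Starting from "jrafibtnby": after the first operation, "afibtnby"; after the second, "byafibtn".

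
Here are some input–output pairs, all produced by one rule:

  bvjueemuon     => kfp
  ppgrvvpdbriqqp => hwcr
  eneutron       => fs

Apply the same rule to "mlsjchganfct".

tiou

The transformation: shift every letter 1 place forward in the alphabet (wrapping around), then keep one character in every 3, starting at position 3 (positions 3rd, 6th, 9th, ...).
Working it through for "mlsjchganfct": intermediate "nmtkdihbogdu", final "tiou".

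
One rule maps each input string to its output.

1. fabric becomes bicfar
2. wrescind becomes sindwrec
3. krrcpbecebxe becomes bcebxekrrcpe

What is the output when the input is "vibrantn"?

rntnviba

In each case the input is transformed by: swap the front and back halves of the string, then swap the first and last characters.
Starting from "vibrantn": after the first operation, "antnvibr"; after the second, "rntnviba".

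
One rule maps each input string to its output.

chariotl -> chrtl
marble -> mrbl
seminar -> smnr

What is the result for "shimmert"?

shmmrt

Rule — remove every vowel.
Doing the same to "shimmert": "shmmrt".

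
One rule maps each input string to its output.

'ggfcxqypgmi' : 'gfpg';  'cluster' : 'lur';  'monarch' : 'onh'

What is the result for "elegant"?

let

Rule — swap each adjacent pair of characters (1↔2, 3↔4, ...), then keep one character in every 3, starting at position 1 (positions 1st, 4th, 7th, ...).
Starting from "elegant": after the first operation, "legenat"; after the second, "let".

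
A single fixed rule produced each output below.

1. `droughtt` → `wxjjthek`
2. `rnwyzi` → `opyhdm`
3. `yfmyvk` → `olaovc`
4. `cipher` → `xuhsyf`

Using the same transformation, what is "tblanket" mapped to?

daujjrbq

The transformation: swap the front and back halves of the string, then shift every letter 10 places backward in the alphabet (wrapping around).
Starting from "tblanket": after the first operation, "nkettbla"; after the second, "daujjrbq".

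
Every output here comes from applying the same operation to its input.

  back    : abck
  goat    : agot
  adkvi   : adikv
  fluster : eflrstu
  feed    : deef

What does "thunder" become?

Looking at the pairs, the operation is to sort the characters into alphabetical order.
So "thunder" becomes "dehnrtu".

dehnrtu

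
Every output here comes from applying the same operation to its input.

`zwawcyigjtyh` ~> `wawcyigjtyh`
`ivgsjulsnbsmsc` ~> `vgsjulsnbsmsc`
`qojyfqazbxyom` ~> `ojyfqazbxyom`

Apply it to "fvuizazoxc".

vuizazoxc

Looking at the pairs, the operation is to delete the first character.
Applying that to "fvuizazoxc" gives "vuizazoxc".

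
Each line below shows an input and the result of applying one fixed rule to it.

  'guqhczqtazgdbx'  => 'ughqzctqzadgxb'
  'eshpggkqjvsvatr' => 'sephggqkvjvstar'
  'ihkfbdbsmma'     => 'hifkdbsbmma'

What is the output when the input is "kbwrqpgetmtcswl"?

bkrwpqegmtctwsl

Looking at the pairs, the operation is to swap each adjacent pair of characters (1↔2, 3↔4, ...).
For "kbwrqpgetmtcswl" the result is "bkrwpqegmtctwsl".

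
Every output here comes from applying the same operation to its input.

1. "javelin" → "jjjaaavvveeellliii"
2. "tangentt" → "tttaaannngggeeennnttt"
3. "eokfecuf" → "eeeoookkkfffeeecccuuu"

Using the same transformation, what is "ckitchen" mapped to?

What's happening: delete the last character, then repeat every character 3 times.
Applying that to "ckitchen" gives "ccckkkiiitttccchhheee".

ccckkkiiitttccchhheee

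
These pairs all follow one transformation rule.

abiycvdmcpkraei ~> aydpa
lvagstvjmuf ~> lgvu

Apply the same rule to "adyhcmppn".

The pattern: keep one character in every 3, starting at position 1 (positions 1st, 4th, 7th, ...).
Applying that to "adyhcmppn" gives "ahp".

ahp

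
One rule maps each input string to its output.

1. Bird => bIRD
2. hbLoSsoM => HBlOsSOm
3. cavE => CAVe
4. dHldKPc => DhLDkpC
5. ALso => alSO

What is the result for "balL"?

BALl

The transformation: flip the case of every letter.
Doing the same to "balL": "BALl".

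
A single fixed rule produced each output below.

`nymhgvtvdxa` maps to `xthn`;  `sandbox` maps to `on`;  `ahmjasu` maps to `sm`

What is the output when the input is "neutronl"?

ntn

The transformation: reverse the string, then keep one character in every 3, starting at position 2 (positions 2nd, 5th, 8th, ...).
So "neutronl" becomes "ntn".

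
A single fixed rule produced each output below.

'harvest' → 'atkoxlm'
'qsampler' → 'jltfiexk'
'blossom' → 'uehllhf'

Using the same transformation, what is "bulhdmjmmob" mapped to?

uneawfcffhu

The rule is to shift every letter 7 places backward in the alphabet (wrapping around).
"bulhdmjmmob" → "uneawfcffhu".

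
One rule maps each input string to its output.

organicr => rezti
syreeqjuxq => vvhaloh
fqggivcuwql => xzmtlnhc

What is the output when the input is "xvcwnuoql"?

The pattern: delete the first 3 characters, then shift every letter 9 places backward in the alphabet (wrapping around).
Applying both steps to "xvcwnuoql": "wnuoql", then "nelfhc".
(Check on "organicr": → "anicr" → "rezti" ✓)

nelfhc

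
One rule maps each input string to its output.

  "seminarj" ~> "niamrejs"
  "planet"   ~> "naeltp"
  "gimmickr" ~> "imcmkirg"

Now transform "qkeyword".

wyoerkdq

The rule is to swap the front and back halves of the string, then take characters alternately from the front and the back (1st, last, 2nd, 2nd-last, ...).
"qkeyword" → "wordqkey" → "wyoerkdq".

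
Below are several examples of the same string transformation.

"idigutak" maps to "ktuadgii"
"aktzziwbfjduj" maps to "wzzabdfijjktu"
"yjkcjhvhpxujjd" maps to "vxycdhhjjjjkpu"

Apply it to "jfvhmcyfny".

Looking at the pairs, the operation is to sort the characters into alphabetical order, then move the last 3 characters to the front (rotate right by 3).
Working it through for "jfvhmcyfny": intermediate "cffhjmnvyy", final "vyycffhjmn".

vyycffhjmn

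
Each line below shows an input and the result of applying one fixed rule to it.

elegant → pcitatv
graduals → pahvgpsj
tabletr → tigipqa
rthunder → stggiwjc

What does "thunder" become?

stgiwjc

What's happening: shift every letter 11 places backward in the alphabet (wrapping around), then move the last 3 characters to the front (rotate right by 3).
"thunder" → "stgiwjc".
(Check on "graduals": → "vgpsjpah" → "pahvgpsj" ✓)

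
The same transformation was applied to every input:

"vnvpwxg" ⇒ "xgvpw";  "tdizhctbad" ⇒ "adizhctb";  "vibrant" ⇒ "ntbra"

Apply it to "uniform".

rmifo

Looking at the pairs, the operation is to delete the first 2 characters, then move the last 2 characters to the front (rotate right by 2).
Working it through for "uniform": intermediate "iform", final "rmifo".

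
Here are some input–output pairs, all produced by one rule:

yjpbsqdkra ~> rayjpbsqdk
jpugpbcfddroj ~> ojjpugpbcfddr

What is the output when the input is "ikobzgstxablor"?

Rule — move the last 2 characters to the front (rotate right by 2).
For "ikobzgstxablor" the result is "orikobzgstxabl".

orikobzgstxabl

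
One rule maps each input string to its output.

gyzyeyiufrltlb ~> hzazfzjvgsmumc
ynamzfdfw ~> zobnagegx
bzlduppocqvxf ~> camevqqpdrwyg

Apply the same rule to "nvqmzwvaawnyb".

What's happening: shift every letter 1 place forward in the alphabet (wrapping around).
So "nvqmzwvaawnyb" becomes "owrnaxwbbxozc".

owrnaxwbbxozc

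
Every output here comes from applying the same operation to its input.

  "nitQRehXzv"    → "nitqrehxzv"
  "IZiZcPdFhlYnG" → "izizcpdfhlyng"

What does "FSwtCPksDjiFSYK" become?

Looking at the pairs, the operation is to convert every letter to lowercase.
So "FSwtCPksDjiFSYK" becomes "fswtcpksdjifsyk".

fswtcpksdjifsyk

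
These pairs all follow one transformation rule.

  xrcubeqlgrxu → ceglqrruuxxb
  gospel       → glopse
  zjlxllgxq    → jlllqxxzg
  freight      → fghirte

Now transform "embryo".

Rule — sort the characters into alphabetical order, then move the first character to the end.
On "embryo": the first step gives "bemory", and the second then gives "emoryb".

emoryb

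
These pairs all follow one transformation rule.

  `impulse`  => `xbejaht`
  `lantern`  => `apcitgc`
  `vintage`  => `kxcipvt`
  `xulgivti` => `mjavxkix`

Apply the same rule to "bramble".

qgpbqat

The rule is to shift every letter 11 places backward in the alphabet (wrapping around).
For "bramble" the result is "qgpbqat".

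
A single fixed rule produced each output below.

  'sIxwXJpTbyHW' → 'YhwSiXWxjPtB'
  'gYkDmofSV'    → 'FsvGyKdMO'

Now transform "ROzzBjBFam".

The pattern: flip the case of every letter, then move the last 3 characters to the front (rotate right by 3).
Doing the same to "ROzzBjBFam": "fAMroZZbJb".

fAMroZZbJb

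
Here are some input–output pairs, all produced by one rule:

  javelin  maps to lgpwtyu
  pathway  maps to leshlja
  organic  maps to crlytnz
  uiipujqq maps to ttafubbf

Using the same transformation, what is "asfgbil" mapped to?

dqrmtwl

Each output is the input with this applied: move the first character to the end, then shift every letter 11 places forward in the alphabet (wrapping around).
On "asfgbil": the first step gives "sfgbila", and the second then gives "dqrmtwl".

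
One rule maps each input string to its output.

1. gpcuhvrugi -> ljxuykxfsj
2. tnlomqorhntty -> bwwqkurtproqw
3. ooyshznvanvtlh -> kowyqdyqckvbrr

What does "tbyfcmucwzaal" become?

Each output is the input with this applied: shift every letter 3 places forward in the alphabet (wrapping around), then reverse the string.
"tbyfcmucwzaal" → "webifpxfzcddo" → "oddczfxpfibew".

oddczfxpfibew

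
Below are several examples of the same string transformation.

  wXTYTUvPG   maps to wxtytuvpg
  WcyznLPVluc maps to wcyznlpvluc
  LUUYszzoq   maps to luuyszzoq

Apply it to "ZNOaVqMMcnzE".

znoavqmmcnze

Each output is the input with this applied: convert every letter to lowercase.
"ZNOaVqMMcnzE" → "znoavqmmcnze".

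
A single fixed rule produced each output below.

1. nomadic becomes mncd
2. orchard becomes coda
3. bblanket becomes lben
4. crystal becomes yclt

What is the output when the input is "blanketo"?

abtk

Each output is the input with this applied: keep every other character starting from the first (positions 1st, 3rd, 5th, ...), then swap each adjacent pair of characters (1↔2, 3↔4, ...).
Working it through for "blanketo": intermediate "bakt", final "abtk".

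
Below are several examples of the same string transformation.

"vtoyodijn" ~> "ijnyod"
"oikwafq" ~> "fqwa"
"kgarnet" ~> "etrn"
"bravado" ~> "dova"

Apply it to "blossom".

omss

The transformation: delete the first 3 characters, then swap the front and back halves of the string.
Working it through for "blossom": intermediate "ssom", final "omss".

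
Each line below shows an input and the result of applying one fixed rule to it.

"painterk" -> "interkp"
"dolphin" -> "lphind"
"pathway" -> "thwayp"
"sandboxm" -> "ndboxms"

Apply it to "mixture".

xturem

Each output is the input with this applied: move the first 2 characters to the end (rotate left by 2), then delete the last character.
Starting from "mixture": after the first operation, "xturemi"; after the second, "xturem".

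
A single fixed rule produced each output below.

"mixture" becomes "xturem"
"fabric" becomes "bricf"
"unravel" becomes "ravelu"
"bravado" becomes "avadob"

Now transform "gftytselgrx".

What's happening: move the first character to the end, then delete the first character.
"gftytselgrx" → "tytselgrxg".
(Check on "unravel": → "nravelu" → "ravelu" ✓)

tytselgrxg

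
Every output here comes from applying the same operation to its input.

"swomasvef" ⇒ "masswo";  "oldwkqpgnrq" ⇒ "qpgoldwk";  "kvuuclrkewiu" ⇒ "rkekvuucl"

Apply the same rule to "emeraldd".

What's happening: delete the last 3 characters, then move the last 3 characters to the front (rotate right by 3).
Starting from "emeraldd": after the first operation, "emera"; after the second, "eraem".

eraem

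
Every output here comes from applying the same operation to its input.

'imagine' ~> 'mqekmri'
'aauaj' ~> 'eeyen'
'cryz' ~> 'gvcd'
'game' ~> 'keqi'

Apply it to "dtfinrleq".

The transformation: shift every letter 4 places forward in the alphabet (wrapping around).
On "dtfinrleq" that produces "hxjmrvpiu".

hxjmrvpiu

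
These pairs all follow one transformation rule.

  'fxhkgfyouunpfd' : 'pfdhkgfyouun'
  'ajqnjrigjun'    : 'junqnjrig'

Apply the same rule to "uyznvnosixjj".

The rule is to delete the first 2 characters, then move the last 3 characters to the front (rotate right by 3).
For "uyznvnosixjj", step one produces "znvnosixjj"; step two turns that into "xjjznvnosi".

xjjznvnosi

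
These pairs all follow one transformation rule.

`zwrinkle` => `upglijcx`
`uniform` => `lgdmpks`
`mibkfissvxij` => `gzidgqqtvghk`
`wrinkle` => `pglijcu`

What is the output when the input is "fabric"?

Looking at the pairs, the operation is to move the first character to the end, then shift every letter 2 places backward in the alphabet (wrapping around).
Applying both steps to "fabric": "abricf", then "yzpgad".

yzpgad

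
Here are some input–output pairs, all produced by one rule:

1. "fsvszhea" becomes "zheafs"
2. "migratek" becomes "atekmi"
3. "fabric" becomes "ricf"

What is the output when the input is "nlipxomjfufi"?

mjfufinlip

The transformation: swap the front and back halves of the string, then delete the last 2 characters.
Applying both steps to "nlipxomjfufi": "mjfufinlipxo", then "mjfufinlip".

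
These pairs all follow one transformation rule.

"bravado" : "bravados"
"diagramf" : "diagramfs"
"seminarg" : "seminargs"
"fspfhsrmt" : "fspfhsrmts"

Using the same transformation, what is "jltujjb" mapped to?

jltujjbs

Each output is the input with this applied: append "s".
So "jltujjb" becomes "jltujjbs".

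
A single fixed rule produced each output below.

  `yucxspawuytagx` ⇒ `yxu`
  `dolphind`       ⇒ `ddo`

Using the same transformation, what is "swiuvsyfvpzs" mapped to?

The pattern: take characters alternately from the front and the back (1st, last, 2nd, 2nd-last, ...), then keep only the first 3 characters.
For "swiuvsyfvpzs" the result is "ssw".

ssw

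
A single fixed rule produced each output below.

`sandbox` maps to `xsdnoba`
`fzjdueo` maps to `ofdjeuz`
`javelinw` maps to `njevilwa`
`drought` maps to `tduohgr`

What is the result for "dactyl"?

ydtcla

Looking at the pairs, the operation is to swap each adjacent pair of characters (1↔2, 3↔4, ...), then swap the first and last characters.
Doing the same to "dactyl": "ydtcla".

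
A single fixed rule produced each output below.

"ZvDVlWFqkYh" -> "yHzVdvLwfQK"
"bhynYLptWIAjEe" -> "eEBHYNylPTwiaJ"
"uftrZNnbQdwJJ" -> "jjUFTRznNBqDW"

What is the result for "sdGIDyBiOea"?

EASDgidYbIo

Rule — move the last 2 characters to the front (rotate right by 2), then flip the case of every letter.
Applying both steps to "sdGIDyBiOea": "easdGIDyBiO", then "EASDgidYbIo".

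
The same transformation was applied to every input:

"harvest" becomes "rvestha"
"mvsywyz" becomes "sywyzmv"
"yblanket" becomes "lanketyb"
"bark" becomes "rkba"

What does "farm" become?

rmfa

The pattern: move the first 2 characters to the end (rotate left by 2).
So "farm" becomes "rmfa".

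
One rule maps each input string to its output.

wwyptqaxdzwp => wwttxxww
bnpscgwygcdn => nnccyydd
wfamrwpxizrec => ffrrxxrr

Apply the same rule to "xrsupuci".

rrppii

Looking at the pairs, the operation is to keep one character in every 3, starting at position 2 (positions 2nd, 5th, 8th, ...), then double every character.
On "xrsupuci": the first step gives "rpi", and the second then gives "rrppii".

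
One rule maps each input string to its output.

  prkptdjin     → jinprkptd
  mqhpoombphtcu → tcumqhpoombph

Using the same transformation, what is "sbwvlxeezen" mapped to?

zensbwvlxee

The transformation: move the last 3 characters to the front (rotate right by 3).
For "sbwvlxeezen" the result is "zensbwvlxee".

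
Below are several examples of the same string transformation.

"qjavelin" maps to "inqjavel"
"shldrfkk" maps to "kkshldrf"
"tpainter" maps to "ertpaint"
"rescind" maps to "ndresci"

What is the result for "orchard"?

rdorcha

Each output is the input with this applied: move the last 2 characters to the front (rotate right by 2).
"orchard" → "rdorcha".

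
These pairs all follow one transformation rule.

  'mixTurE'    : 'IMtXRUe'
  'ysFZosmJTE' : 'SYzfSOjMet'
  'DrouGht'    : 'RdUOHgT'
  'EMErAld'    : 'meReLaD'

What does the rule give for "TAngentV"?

Looking at the pairs, the operation is to flip the case of every letter, then swap each adjacent pair of characters (1↔2, 3↔4, ...).
For "TAngentV", step one produces "taNGENTv"; step two turns that into "atGNNEvT".

atGNNEvT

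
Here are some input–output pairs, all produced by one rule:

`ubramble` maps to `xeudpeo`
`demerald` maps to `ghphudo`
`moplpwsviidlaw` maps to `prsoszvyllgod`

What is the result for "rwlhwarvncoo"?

uzokzduyqfr

The pattern: delete the last character, then shift every letter 3 places forward in the alphabet (wrapping around).
Starting from "rwlhwarvncoo": after the first operation, "rwlhwarvnco"; after the second, "uzokzduyqfr".
(Check on "ubramble": → "ubrambl" → "xeudpeo" ✓)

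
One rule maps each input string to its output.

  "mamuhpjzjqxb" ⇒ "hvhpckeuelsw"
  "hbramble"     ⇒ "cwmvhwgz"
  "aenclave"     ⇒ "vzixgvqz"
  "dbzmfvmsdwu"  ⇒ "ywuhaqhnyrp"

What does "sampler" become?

nvhkgzm

What's happening: shift every letter 5 places backward in the alphabet (wrapping around).
On "sampler" that produces "nvhkgzm".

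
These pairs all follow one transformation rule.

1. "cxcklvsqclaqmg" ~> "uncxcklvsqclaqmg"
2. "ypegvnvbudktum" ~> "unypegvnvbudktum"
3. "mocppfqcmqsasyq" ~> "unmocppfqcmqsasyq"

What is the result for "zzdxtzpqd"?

unzzdxtzpqd

The transformation: prepend "un".
For "zzdxtzpqd" the result is "unzzdxtzpqd".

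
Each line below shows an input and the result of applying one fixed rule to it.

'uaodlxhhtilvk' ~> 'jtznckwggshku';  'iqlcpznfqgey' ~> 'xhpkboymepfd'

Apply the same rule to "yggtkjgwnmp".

oxffsjifvml

Looking at the pairs, the operation is to move the last character to the front, then shift every letter 1 place backward in the alphabet (wrapping around).
Applying that to "yggtkjgwnmp" gives "oxffsjifvml".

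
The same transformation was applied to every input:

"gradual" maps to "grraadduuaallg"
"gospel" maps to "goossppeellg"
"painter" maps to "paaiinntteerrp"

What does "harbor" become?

haarrbboorrh

The transformation: double every character, then move the first character to the end.
Working it through for "harbor": intermediate "hhaarrbboorr", final "haarrbboorrh".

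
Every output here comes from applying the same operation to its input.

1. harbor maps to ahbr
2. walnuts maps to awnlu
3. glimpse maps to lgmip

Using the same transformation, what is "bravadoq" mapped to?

rbvada

What's happening: delete the last 2 characters, then swap each adjacent pair of characters (1↔2, 3↔4, ...).
Doing the same to "bravadoq": "rbvada".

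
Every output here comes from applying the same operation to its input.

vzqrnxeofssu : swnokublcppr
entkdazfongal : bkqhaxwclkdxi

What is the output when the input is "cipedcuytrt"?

zfmbazrvqoq

Rule — shift every letter 3 places backward in the alphabet (wrapping around).
For "cipedcuytrt" the result is "zfmbazrvqoq".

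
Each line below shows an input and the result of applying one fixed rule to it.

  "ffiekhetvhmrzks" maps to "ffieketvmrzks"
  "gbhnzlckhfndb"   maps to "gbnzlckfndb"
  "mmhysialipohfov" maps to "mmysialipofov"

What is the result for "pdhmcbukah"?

pdmcbuka

The rule is to remove every "h".
Applying that to "pdhmcbukah" gives "pdmcbuka".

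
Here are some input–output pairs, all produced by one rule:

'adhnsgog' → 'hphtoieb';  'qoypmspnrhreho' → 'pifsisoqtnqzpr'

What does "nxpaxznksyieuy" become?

The pattern: shift every letter 1 place forward in the alphabet (wrapping around), then reverse the string.
For "nxpaxznksyieuy", step one produces "oyqbyaoltzjfvz"; step two turns that into "zvfjztloaybqyo".

zvfjztloaybqyo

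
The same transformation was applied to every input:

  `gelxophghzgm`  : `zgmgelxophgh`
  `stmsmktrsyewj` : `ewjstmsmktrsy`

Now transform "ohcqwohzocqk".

Each output is the input with this applied: move the last 3 characters to the front (rotate right by 3).
Doing the same to "ohcqwohzocqk": "cqkohcqwohzo".

cqkohcqwohzo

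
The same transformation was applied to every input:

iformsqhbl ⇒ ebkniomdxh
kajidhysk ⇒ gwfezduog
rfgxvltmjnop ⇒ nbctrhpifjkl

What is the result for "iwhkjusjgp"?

esdgfqofcl

Rule — shift every letter 4 places backward in the alphabet (wrapping around).
For "iwhkjusjgp" the result is "esdgfqofcl".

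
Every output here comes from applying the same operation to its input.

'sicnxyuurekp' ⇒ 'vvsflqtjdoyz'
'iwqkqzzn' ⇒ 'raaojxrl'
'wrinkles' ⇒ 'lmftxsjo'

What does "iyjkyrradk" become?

ssbeljzklz

What's happening: swap the front and back halves of the string, then shift every letter 1 place forward in the alphabet (wrapping around).
Working it through for "iyjkyrradk": intermediate "rradkiyjky", final "ssbeljzklz".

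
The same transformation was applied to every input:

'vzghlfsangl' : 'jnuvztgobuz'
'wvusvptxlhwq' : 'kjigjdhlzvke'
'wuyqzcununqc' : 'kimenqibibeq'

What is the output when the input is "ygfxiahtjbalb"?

The transformation: shift every letter 12 places backward in the alphabet (wrapping around).
Applying that to "ygfxiahtjbalb" gives "mutlwovhxpozp".

mutlwovhxpozp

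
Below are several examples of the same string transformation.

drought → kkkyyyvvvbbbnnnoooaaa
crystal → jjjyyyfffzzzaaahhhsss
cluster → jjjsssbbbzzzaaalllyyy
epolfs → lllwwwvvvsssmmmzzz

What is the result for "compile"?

The transformation: repeat every character 3 times, then shift every letter 7 places forward in the alphabet (wrapping around).
"compile" → "cccooommmpppiiillleee" → "jjjvvvtttwwwpppssslll".

jjjvvvtttwwwpppssslll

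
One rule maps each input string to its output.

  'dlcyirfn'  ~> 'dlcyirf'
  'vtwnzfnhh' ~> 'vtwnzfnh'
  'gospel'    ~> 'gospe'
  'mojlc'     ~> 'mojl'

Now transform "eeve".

Each output is the input with this applied: delete the last character.
Applying that to "eeve" gives "eev".

eev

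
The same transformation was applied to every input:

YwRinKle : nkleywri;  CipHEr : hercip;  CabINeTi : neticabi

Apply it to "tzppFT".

pfttzp

The pattern: swap the front and back halves of the string, then convert every letter to lowercase.
Starting from "tzppFT": after the first operation, "pFTtzp"; after the second, "pfttzp".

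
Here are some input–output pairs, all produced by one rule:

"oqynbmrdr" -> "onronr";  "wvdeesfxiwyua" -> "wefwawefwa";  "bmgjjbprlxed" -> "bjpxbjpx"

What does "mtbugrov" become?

What's happening: keep one character in every 3, starting at position 1 (positions 1st, 4th, 7th, ...), then write the whole string twice.
Working it through for "mtbugrov": intermediate "muo", final "muomuo".

muomuo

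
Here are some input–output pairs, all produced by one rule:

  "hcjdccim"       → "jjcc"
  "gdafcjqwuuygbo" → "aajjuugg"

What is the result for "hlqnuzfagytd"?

qqzzggdd

What's happening: keep one character in every 3, starting at position 3 (positions 3rd, 6th, 9th, ...), then double every character.
For "hlqnuzfagytd" the result is "qqzzggdd".
(Check on "hcjdccim": → "jc" → "jjcc" ✓)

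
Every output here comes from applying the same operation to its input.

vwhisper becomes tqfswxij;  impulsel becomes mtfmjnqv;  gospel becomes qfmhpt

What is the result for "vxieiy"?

fjzwyj

What's happening: shift every letter 1 place forward in the alphabet (wrapping around), then swap the front and back halves of the string.
On "vxieiy": the first step gives "wyjfjz", and the second then gives "fjzwyj".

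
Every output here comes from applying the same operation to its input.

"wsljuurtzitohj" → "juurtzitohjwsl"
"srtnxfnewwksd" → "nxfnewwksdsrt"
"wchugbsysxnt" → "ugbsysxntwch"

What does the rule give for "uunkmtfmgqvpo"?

kmtfmgqvpouun

What's happening: move the first 3 characters to the end (rotate left by 3).
Doing the same to "uunkmtfmgqvpo": "kmtfmgqvpouun".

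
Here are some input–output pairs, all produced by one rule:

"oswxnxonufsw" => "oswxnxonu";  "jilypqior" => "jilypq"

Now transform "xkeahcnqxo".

The transformation: delete the last 3 characters.
So "xkeahcnqxo" becomes "xkeahcn".

xkeahcn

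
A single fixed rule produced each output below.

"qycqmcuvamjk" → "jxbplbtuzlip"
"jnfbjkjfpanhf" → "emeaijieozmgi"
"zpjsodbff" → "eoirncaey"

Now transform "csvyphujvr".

Rule — swap the first and last characters, then shift every letter 1 place backward in the alphabet (wrapping around).
Applying both steps to "csvyphujvr": "rsvyphujvc", then "qruxogtiub".
(Check on "qycqmcuvamjk": → "kycqmcuvamjq" → "jxbplbtuzlip" ✓)

qruxogtiub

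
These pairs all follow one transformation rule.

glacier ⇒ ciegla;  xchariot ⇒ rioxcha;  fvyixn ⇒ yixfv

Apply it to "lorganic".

In each case the input is transformed by: delete the last character, then move the last 3 characters to the front (rotate right by 3).
For "lorganic", step one produces "lorgani"; step two turns that into "anilorg".

anilorg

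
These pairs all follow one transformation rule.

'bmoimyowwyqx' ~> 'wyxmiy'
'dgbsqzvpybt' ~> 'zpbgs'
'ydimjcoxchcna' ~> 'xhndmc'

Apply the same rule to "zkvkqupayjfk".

Each output is the input with this applied: keep every other character starting from the second (positions 2nd, 4th, 6th, ...), then move the last 3 characters to the front (rotate right by 3).
Applying both steps to "zkvkqupayjfk": "kkuajk", then "ajkkku".

ajkkku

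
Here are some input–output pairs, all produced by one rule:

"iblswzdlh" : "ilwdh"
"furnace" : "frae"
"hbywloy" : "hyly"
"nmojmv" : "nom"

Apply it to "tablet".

Looking at the pairs, the operation is to keep every other character starting from the first (positions 1st, 3rd, 5th, ...).
For "tablet" the result is "tbe".

tbe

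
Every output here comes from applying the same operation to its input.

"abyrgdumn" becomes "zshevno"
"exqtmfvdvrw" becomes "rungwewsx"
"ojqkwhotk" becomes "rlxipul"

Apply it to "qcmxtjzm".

nyukan

What's happening: delete the first 2 characters, then shift every letter 1 place forward in the alphabet (wrapping around).
For "qcmxtjzm", step one produces "mxtjzm"; step two turns that into "nyukan".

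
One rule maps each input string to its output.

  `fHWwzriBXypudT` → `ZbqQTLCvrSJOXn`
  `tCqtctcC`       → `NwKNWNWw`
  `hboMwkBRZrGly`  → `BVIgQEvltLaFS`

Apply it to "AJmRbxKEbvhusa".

The transformation: shift every letter 6 places backward in the alphabet (wrapping around), then flip the case of every letter.
"AJmRbxKEbvhusa" → "udGlVReyVPBOMU".
(Check on "fHWwzriBXypudT": → "zBQqtlcVRsjoxN" → "ZbqQTLCvrSJOXn" ✓)

udGlVReyVPBOMU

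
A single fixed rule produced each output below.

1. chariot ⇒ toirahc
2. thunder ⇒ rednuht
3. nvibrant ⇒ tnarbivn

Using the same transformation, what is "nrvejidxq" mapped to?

The rule is to reverse the string.
On "nrvejidxq" that produces "qxdijevrn".

qxdijevrn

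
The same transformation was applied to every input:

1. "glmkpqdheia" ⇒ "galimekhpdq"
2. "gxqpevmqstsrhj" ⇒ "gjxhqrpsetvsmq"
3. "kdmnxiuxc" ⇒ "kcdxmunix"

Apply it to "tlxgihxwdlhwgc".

tclgxwghilhdxw

Looking at the pairs, the operation is to take characters alternately from the front and the back (1st, last, 2nd, 2nd-last, ...).
So "tlxgihxwdlhwgc" becomes "tclgxwghilhdxw".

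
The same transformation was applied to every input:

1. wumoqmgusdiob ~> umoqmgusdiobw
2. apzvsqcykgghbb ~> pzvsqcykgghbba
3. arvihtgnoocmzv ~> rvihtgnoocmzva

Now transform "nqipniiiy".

qipniiiyn

The pattern: move the first character to the end.
Doing the same to "nqipniiiy": "qipniiiyn".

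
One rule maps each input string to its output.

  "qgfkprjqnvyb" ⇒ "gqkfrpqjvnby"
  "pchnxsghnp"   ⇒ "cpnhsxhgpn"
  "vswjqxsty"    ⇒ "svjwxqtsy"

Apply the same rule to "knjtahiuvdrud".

Each output is the input with this applied: swap each adjacent pair of characters (1↔2, 3↔4, ...).
For "knjtahiuvdrud" the result is "nktjhauidvurd".

nktjhauidvurd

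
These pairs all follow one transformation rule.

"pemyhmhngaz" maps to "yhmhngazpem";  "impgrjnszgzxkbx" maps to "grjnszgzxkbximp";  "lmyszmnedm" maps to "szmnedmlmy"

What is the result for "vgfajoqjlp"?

ajoqjlpvgf

The transformation: move the first 3 characters to the end (rotate left by 3).
Doing the same to "vgfajoqjlp": "ajoqjlpvgf".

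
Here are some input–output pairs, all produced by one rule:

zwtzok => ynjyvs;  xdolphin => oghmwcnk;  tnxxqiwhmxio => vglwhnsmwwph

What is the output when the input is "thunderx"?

Rule — swap the front and back halves of the string, then shift every letter 1 place backward in the alphabet (wrapping around).
"thunderx" → "derxthun" → "cdqwsgtm".
(Check on "tnxxqiwhmxio": → "whmxiotnxxqi" → "vglwhnsmwwph" ✓)

cdqwsgtm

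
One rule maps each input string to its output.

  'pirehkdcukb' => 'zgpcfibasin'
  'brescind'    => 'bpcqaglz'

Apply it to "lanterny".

wylrcplj

Rule — swap the first and last characters, then shift every letter 2 places backward in the alphabet (wrapping around).
"lanterny" → "yanternl" → "wylrcplj".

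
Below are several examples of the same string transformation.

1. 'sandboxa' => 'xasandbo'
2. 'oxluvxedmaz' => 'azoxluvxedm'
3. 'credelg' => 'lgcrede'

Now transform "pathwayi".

Looking at the pairs, the operation is to move the last 2 characters to the front (rotate right by 2).
Doing the same to "pathwayi": "yipathwa".

yipathwa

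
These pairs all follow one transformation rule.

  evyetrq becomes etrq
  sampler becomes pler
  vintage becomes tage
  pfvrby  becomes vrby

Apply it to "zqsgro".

Each output is the input with this applied: keep only the last 4 characters.
"zqsgro" → "sgro".

sgro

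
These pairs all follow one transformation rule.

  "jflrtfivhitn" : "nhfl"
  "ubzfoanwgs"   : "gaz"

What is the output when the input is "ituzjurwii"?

iuu

Each output is the input with this applied: keep one character in every 3, starting at position 3 (positions 3rd, 6th, 9th, ...), then reverse the string.
On "ituzjurwii": the first step gives "uui", and the second then gives "iuu".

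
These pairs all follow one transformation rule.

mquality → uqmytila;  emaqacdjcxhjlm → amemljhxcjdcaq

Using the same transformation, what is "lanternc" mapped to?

What's happening: reverse the string, then move the last 3 characters to the front (rotate right by 3).
Starting from "lanternc": after the first operation, "cnretnal"; after the second, "nalcnret".

nalcnret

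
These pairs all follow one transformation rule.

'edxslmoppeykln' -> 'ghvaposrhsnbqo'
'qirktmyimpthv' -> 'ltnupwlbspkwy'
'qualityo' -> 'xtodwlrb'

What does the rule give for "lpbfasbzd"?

The transformation: swap each adjacent pair of characters (1↔2, 3↔4, ...), then shift every letter 3 places forward in the alphabet (wrapping around).
For "lpbfasbzd", step one produces "plfbsazbd"; step two turns that into "soievdceg".

soievdceg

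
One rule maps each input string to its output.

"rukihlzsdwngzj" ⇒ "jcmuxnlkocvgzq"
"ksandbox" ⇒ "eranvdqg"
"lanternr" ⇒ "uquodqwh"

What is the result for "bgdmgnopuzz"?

In each case the input is transformed by: move the last 3 characters to the front (rotate right by 3), then shift every letter 3 places forward in the alphabet (wrapping around).
"bgdmgnopuzz" → "xccejgpjqrs".

xccejgpjqrs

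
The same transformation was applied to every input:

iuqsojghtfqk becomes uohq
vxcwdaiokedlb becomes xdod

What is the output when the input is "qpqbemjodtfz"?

Each output is the input with this applied: keep one character in every 3, starting at position 2 (positions 2nd, 5th, 8th, ...).
Doing the same to "qpqbemjodtfz": "peof".

peof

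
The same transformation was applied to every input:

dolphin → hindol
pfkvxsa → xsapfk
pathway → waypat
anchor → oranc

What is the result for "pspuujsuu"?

The pattern: move the first 3 characters to the end (rotate left by 3), then delete the first character.
Working it through for "pspuujsuu": intermediate "uujsuupsp", final "ujsuupsp".

ujsuupsp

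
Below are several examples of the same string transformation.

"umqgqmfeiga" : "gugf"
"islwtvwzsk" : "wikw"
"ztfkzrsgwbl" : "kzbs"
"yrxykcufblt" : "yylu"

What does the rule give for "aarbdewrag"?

bagw

In each case the input is transformed by: keep one character in every 3, starting at position 1 (positions 1st, 4th, 7th, ...), then swap each adjacent pair of characters (1↔2, 3↔4, ...).
On "aarbdewrag": the first step gives "abwg", and the second then gives "bagw".
(Check on "ztfkzrsgwbl": → "zksb" → "kzbs" ✓)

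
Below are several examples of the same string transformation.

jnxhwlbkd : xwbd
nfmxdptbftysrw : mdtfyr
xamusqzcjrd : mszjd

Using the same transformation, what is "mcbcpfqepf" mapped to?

bpqp

What's happening: delete the first 2 characters, then keep every other character starting from the first (positions 1st, 3rd, 5th, ...).
Starting from "mcbcpfqepf": after the first operation, "bcpfqepf"; after the second, "bpqp".
(Check on "jnxhwlbkd": → "xhwlbkd" → "xwbd" ✓)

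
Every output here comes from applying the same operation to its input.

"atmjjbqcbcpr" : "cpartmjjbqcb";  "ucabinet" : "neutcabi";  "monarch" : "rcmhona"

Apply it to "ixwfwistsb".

Looking at the pairs, the operation is to swap the first and last characters, then move the last 3 characters to the front (rotate right by 3).
"ixwfwistsb" → "bxwfwistsi" → "tsibxwfwis".

tsibxwfwis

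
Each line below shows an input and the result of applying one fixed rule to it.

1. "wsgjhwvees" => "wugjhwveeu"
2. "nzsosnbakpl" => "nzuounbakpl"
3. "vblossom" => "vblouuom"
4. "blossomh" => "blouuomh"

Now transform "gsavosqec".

guavouqec

Rule — replace every "s" with "u".
"gsavosqec" → "guavouqec".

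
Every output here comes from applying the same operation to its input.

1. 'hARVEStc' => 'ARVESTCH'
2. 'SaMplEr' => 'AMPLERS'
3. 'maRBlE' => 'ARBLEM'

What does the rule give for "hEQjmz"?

Each output is the input with this applied: move the first character to the end, then convert every letter to uppercase.
Working it through for "hEQjmz": intermediate "EQjmzh", final "EQJMZH".

EQJMZH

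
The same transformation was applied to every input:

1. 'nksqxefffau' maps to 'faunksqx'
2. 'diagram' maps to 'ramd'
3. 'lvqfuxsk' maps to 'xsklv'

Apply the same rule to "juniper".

The transformation: move the last 3 characters to the front (rotate right by 3), then delete the last 3 characters.
"juniper" → "perjuni" → "perj".

perj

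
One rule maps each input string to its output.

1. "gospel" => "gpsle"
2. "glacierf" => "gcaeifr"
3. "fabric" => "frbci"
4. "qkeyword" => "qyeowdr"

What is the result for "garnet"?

gnrte

The transformation: swap each adjacent pair of characters (1↔2, 3↔4, ...), then delete the first character.
For "garnet" the result is "gnrte".
(Check on "gospel": → "ogpsle" → "gpsle" ✓)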